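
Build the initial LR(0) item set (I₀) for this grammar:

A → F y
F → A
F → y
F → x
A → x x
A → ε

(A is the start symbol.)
{ [A → . F y], [A → . x x], [A → .], [A' → . A], [F → . A], [F → . x], [F → . y] }

First, augment the grammar with A' → A
I₀ = CLOSURE({ [A' → . A] }):
  [A' → . A] has the dot before A: add [A → . F y], [A → . x x], [A → .]
  [A → . F y] has the dot before F: add [F → . A], [F → . y], [F → . x]
No further items can be added.

I₀ = { [A → . F y], [A → . x x], [A → .], [A' → . A], [F → . A], [F → . x], [F → . y] }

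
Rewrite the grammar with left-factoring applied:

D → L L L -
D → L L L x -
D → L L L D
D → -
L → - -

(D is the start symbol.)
D → L L L D'
D' → -
D' → x -
D' → D
D → -
L → - -

Left-factoring transforms A → αβ₁ | αβ₂ into A → αA' and A' → β₁ | β₂
(α is the longest common prefix among the alternatives). Repeat until
no nonterminal has two alternatives with a common prefix.

Round 1: D has alternatives sharing prefix 'L L L'. Introduce D': D → L L L D'
  Add: D' → -
  Add: D' → x -
  Add: D' → D

No remaining common prefixes — done.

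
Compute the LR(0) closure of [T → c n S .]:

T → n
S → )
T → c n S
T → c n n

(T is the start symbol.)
To compute CLOSURE, for each item [A → α.Bβ] where B is a non-terminal, add [B → .γ] for all productions B → γ; repeat for the newly added items until nothing changes.

Start with: [T → c n S .]
The dot is at the end, so nothing is added.

CLOSURE = { [T → c n S .] }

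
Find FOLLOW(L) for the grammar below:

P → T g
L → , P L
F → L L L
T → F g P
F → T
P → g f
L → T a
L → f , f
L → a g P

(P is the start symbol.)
To compute FOLLOW(L), find every occurrence of L on a right-hand side N → α L β: add FIRST(β) \ {ε}, and if β is empty or nullable also add FOLLOW(N). Iterate to a fixed point.

In L → , P L: L is at the end; this adds FOLLOW(L) to itself — nothing new
In F → L L L: L is followed by L L, add FIRST(L L) \ {ε} = { ',', 'a', 'f' }
In F → L L L: L is followed by L, add FIRST(L) \ {ε} = { ',', 'a', 'f' }
In F → L L L: L is at the end, add FOLLOW(F)

The FOLLOW sets referred to above (computed the same way, to a fixed point):
  FOLLOW(F) = { 'g' }

Taking the union: FOLLOW(L) = { ',', 'a', 'f', 'g' }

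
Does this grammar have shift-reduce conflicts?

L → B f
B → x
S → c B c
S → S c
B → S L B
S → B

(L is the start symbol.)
A shift-reduce conflict occurs when an LR(0) state has both:
  - a complete (reduce) item [A → α .] (dot at the end), and
  - a shift item [B → β . c γ] (dot before a terminal).

Augment with L' → L and build the canonical LR(0) collection (I0 = CLOSURE({[L' → . L]}), then GOTO on every symbol after a dot until no new states appear). It has 12 states:
  I0: { [B → . S L B], [B → . x], [L → . B f], [L' → . L], [S → . B], [S → . S c], [S → . c B c] }  — shift
  I1: { [L → B . f], [S → B .] }  — shift, reduce
  I2: { [L' → L .] }  — accept
  I3: { [B → . S L B], [B → . x], [B → S . L B], [L → . B f], [S → . B], [S → . S c], [S → . c B c], [S → S . c] }  — shift
  I4: { [B → . S L B], [B → . x], [S → . B], [S → . S c], [S → . c B c], [S → c . B c] }  — shift
  I5: { [B → x .] }  — reduce
  I6: { [S → B .], [S → c B . c] }  — shift, reduce
  I7: { [S → c B c .] }  — reduce
  I8: { [B → . S L B], [B → . x], [B → S L . B], [S → . B], [S → . S c], [S → . c B c] }  — shift
  I9: { [B → . S L B], [B → . x], [S → . B], [S → . S c], [S → . c B c], [S → S c .], [S → c . B c] }  — shift, reduce
  I10: { [B → S L B .], [S → B .] }  — 2 reduces
  I11: { [L → B f .] }  — reduce

I1 contains reduce item [S → B .] and shift item [L → B . f] — shift-reduce conflict.
I6 contains reduce item [S → B .] and shift item [S → c B . c] — shift-reduce conflict.
I9 contains reduce item [S → S c .] and shift items [B → . x], [S → . c B c] — shift-reduce conflict.

Answer: Yes — I1: [S → B .] vs [L → B . f]; I6: [S → B .] vs [S → c B . c]; I9: [S → S c .] vs [B → . x]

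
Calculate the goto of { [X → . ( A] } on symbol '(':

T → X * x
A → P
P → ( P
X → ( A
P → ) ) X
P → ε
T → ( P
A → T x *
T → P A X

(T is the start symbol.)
GOTO(I, '(') = CLOSURE({ [A → αX.β] : [A → α.Xβ] ∈ I, X = '(' })

Items with dot before '(', with the dot advanced:
  [X → . ( A] → [X → ( . A]
Closure of the advanced items:
  [X → ( . A] has the dot before A: add [A → . P], [A → . T x *]
  [A → . P] has the dot before P: add [P → . ( P], [P → . ) ) X], [P → .]
  [A → . T x *] has the dot before T: add [T → . X * x], [T → . ( P], [T → . P A X]
  [T → . X * x] has the dot before X: add [X → . ( A]

GOTO = { [A → . P], [A → . T x *], [P → . ( P], [P → . ) ) X], [P → .], [T → . ( P], [T → . P A X], [T → . X * x], [X → ( . A], [X → . ( A] }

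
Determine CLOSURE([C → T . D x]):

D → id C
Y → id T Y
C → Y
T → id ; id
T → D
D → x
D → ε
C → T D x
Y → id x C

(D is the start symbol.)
Start with: [C → T . D x]
  [C → T . D x] has the dot before D: add [D → . id C], [D → . x], [D → .]
No further items can be added.

CLOSURE = { [C → T . D x], [D → . id C], [D → . x], [D → .] }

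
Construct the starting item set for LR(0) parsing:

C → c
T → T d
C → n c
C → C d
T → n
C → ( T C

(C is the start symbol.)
{ [C → . ( T C], [C → . C d], [C → . c], [C → . n c], [C' → . C] }

First, augment the grammar with C' → C
I₀ = CLOSURE({ [C' → . C] }):
  [C' → . C] has the dot before C: add [C → . c], [C → . n c], [C → . C d], [C → . ( T C]
No further items can be added.

I₀ = { [C → . ( T C], [C → . C d], [C → . c], [C → . n c], [C' → . C] }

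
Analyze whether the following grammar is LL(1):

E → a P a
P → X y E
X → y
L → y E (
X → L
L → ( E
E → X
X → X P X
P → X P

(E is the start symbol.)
Relevant sets:
  FIRST(X) = { '(', 'y' }
  FIRST(L) = { '(', 'y' }

For E:
  PREDICT(E → a P a) = { 'a' }
  PREDICT(E → X) = { '(', 'y' }
For P:
  PREDICT(P → X y E) = { '(', 'y' }
  PREDICT(P → X P) = { '(', 'y' }
For X:
  PREDICT(X → y) = { 'y' }
  PREDICT(X → L) = { '(', 'y' }
  PREDICT(X → X P X) = { '(', 'y' }
For L:
  PREDICT(L → y E '(') = { 'y' }
  PREDICT(L → '(' E) = { '(' }

Conflict found: Predict set conflict for P: { '(', 'y' }
The grammar is NOT LL(1).

Answer: No. Predict set conflict for P: { '(', 'y' }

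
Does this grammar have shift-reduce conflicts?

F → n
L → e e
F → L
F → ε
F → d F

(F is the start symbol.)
Yes — I0: [F → .] vs [F → . d F]; I3: [F → .] vs [F → . d F]

Augment with F' → F and build the canonical LR(0) collection (I0 = CLOSURE({[F' → . F]}), then GOTO on every symbol after a dot until no new states appear). It has 8 states:
  I0: { [F → . L], [F → . d F], [F → . n], [F → .], [F' → . F], [L → . e e] }  — shift, reduce
  I1: { [F' → F .] }  — accept
  I2: { [F → L .] }  — reduce
  I3: { [F → . L], [F → . d F], [F → . n], [F → .], [F → d . F], [L → . e e] }  — shift, reduce
  I4: { [L → e . e] }  — shift
  I5: { [F → n .] }  — reduce
  I6: { [L → e e .] }  — reduce
  I7: { [F → d F .] }  — reduce

I0 contains reduce item [F → .] and shift items [F → . d F], [F → . n], [L → . e e] — shift-reduce conflict.
I3 contains reduce item [F → .] and shift items [F → . d F], [F → . n], [L → . e e] — shift-reduce conflict.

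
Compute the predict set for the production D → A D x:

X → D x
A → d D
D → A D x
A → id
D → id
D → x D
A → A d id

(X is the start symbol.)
{ 'd', 'id' }

PREDICT(D → A D x) = (FIRST(RHS) \ {ε}) ∪ (FOLLOW(D) if ε ∈ FIRST(RHS), i.e. RHS ⇒* ε)
FIRST(A) = { 'd', 'id' }
FIRST(A D x) = { 'd', 'id' }
ε ∉ FIRST(A D x), so FOLLOW(D) is not added.
PREDICT(D → A D x) = { 'd', 'id' }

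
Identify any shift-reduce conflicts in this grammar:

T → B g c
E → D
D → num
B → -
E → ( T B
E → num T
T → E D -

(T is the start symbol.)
Augment with T' → T and build the canonical LR(0) collection (I0 = CLOSURE({[T' → . T]}), then GOTO on every symbol after a dot until no new states appear). It has 16 states:
  I0: { [B → . -], [D → . num], [E → . ( T B], [E → . D], [E → . num T], [T → . B g c], [T → . E D -], [T' → . T] }  — shift
  I1: { [B → . -], [D → . num], [E → ( . T B], [E → . ( T B], [E → . D], [E → . num T], [T → . B g c], [T → . E D -] }  — shift
  I2: { [B → - .] }  — reduce
  I3: { [T → B . g c] }  — shift
  I4: { [E → D .] }  — reduce
  I5: { [D → . num], [T → E . D -] }  — shift
  I6: { [T' → T .] }  — accept
  I7: { [B → . -], [D → . num], [D → num .], [E → . ( T B], [E → . D], [E → . num T], [E → num . T], [T → . B g c], [T → . E D -] }  — shift, reduce
  I8: { [E → num T .] }  — reduce
  I9: { [T → E D . -] }  — shift
  I10: { [D → num .] }  — reduce
  I11: { [T → E D - .] }  — reduce
  I12: { [T → B g . c] }  — shift
  I13: { [T → B g c .] }  — reduce
  I14: { [B → . -], [E → ( T . B] }  — shift
  I15: { [E → ( T B .] }  — reduce

I7 contains reduce item [D → num .] and shift items [B → . -], [D → . num], [E → . ( T B], [E → . num T] — shift-reduce conflict.

Answer: Yes — I7: [D → num .] vs [B → . -]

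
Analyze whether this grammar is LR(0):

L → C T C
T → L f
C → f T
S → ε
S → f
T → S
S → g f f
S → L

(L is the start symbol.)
No. Shift-reduce conflict between [S → .] and [C → . f T]

A grammar is LR(0) if no state in the canonical LR(0) collection has:
  - both a shift item (dot before a terminal) and a complete item (shift-reduce conflict), or
  - two or more complete items (reduce-reduce conflict; the accept item [L' → L .] counts as a complete item here).

Augment with L' → L and build the canonical LR(0) collection (I0 = CLOSURE({[L' → . L]}), then GOTO on every symbol after a dot until no new states appear). It has 14 states:
  I0: { [C → . f T], [L → . C T C], [L' → . L] }  — shift
  I1: { [C → . f T], [L → . C T C], [L → C . T C], [S → . L], [S → . f], [S → . g f f], [S → .], [T → . L f], [T → . S] }  — shift, reduce
  I2: { [L' → L .] }  — accept
  I3: { [C → . f T], [C → f . T], [L → . C T C], [S → . L], [S → . f], [S → . g f f], [S → .], [T → . L f], [T → . S] }  — shift, reduce
  I4: { [S → L .], [T → L . f] }  — shift, reduce
  I5: { [T → S .] }  — reduce
  I6: { [C → f T .] }  — reduce
  I7: { [C → . f T], [C → f . T], [L → . C T C], [S → . L], [S → . f], [S → . g f f], [S → .], [S → f .], [T → . L f], [T → . S] }  — shift, 2 reduces
  I8: { [S → g . f f] }  — shift
  I9: { [S → g f . f] }  — shift
  I10: { [S → g f f .] }  — reduce
  I11: { [T → L f .] }  — reduce
  I12: { [C → . f T], [L → C T . C] }  — shift
  I13: { [L → C T C .] }  — reduce

Conflict in state I1:
  Shift-reduce conflict between [S → .] and [C → . f T]
So the grammar is NOT LR(0).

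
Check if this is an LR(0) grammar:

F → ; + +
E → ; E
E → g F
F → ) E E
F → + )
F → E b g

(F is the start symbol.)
A grammar is LR(0) if no state in the canonical LR(0) collection has:
  - both a shift item (dot before a terminal) and a complete item (shift-reduce conflict), or
  - two or more complete items (reduce-reduce conflict; the accept item [F' → F .] counts as a complete item here).

Augment with F' → F and build the canonical LR(0) collection (I0 = CLOSURE({[F' → . F]}), then GOTO on every symbol after a dot until no new states appear). It has 17 states:
  I0: { [E → . ; E], [E → . g F], [F → . ) E E], [F → . + )], [F → . ; + +], [F → . E b g], [F' → . F] }  — shift
  I1: { [E → . ; E], [E → . g F], [F → ) . E E] }  — shift
  I2: { [F → + . )] }  — shift
  I3: { [E → . ; E], [E → . g F], [E → ; . E], [F → ; . + +] }  — shift
  I4: { [F → E . b g] }  — shift
  I5: { [F' → F .] }  — accept
  I6: { [E → . ; E], [E → . g F], [E → g . F], [F → . ) E E], [F → . + )], [F → . ; + +], [F → . E b g] }  — shift
  I7: { [E → g F .] }  — reduce
  I8: { [F → E b . g] }  — shift
  I9: { [F → E b g .] }  — reduce
  I10: { [F → ; + . +] }  — shift
  I11: { [E → . ; E], [E → . g F], [E → ; . E] }  — shift
  I12: { [E → ; E .] }  — reduce
  I13: { [F → ; + + .] }  — reduce
  I14: { [F → + ) .] }  — reduce
  I15: { [E → . ; E], [E → . g F], [F → ) E . E] }  — shift
  I16: { [F → ) E E .] }  — reduce

Every state is either a pure shift/goto state or contains exactly one complete item and nothing to shift — no conflicts. The grammar is LR(0).

Answer: Yes, the grammar is LR(0)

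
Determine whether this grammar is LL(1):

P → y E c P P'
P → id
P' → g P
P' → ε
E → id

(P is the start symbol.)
A grammar is LL(1) if for each non-terminal N with multiple productions, the predict sets of those productions are pairwise disjoint, where PREDICT(N → α) = (FIRST(α) \ {ε}) ∪ (FOLLOW(N) if α ⇒* ε).

Relevant sets:
  FOLLOW(P') = { $, 'g' }

For P:
  PREDICT(P → y E c P P') = { 'y' }
  PREDICT(P → id) = { 'id' }
For P':
  PREDICT(P' → g P) = { 'g' }
  PREDICT(P' → ε) = { $, 'g' }
E has a single production, so nothing to check there.

Conflict found: Predict set conflict for P': { 'g' }
The grammar is NOT LL(1).

Answer: No. Predict set conflict for P': { 'g' }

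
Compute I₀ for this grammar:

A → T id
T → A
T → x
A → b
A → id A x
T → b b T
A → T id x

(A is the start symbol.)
{ [A → . T id x], [A → . T id], [A → . b], [A → . id A x], [A' → . A], [T → . A], [T → . b b T], [T → . x] }

First, augment the grammar with A' → A
I₀ = CLOSURE({ [A' → . A] }):
  [A' → . A] has the dot before A: add [A → . T id], [A → . b], [A → . id A x], [A → . T id x]
  [A → . T id] has the dot before T: add [T → . A], [T → . x], [T → . b b T]
No further items can be added.

I₀ = { [A → . T id x], [A → . T id], [A → . b], [A → . id A x], [A' → . A], [T → . A], [T → . b b T], [T → . x] }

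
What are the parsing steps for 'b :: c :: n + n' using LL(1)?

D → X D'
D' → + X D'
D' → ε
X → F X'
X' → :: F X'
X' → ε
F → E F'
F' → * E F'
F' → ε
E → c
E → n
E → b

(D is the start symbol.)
LL(1) parsing maintains a stack (initially the start symbol over $) and the input. At each step: if the stack top is a terminal, match it against the current input token; if it is a non-terminal N, replace it with the RHS of M[N, lookahead] (the unique production whose predict set contains the lookahead).

Stack is shown with the top on the left.

Stack         Input              Action
---------------------------------------
D $           b :: c :: n + n $  output D → X D'
X D' $        b :: c :: n + n $  output X → F X'
F X' D' $     b :: c :: n + n $  output F → E F'
E F' X' D' $  b :: c :: n + n $  output E → b
b F' X' D' $  b :: c :: n + n $  match 'b'
F' X' D' $    :: c :: n + n $    output F' → ε
X' D' $       :: c :: n + n $    output X' → :: F X'
:: F X' D' $  :: c :: n + n $    match '::'
F X' D' $     c :: n + n $       output F → E F'
E F' X' D' $  c :: n + n $       output E → c
c F' X' D' $  c :: n + n $       match 'c'
F' X' D' $    :: n + n $         output F' → ε
X' D' $       :: n + n $         output X' → :: F X'
:: F X' D' $  :: n + n $         match '::'
F X' D' $     n + n $            output F → E F'
E F' X' D' $  n + n $            output E → n
n F' X' D' $  n + n $            match 'n'
F' X' D' $    + n $              output F' → ε
X' D' $       + n $              output X' → ε
D' $          + n $              output D' → + X D'
+ X D' $      + n $              match '+'
X D' $        n $                output X → F X'
F X' D' $     n $                output F → E F'
E F' X' D' $  n $                output E → n
n F' X' D' $  n $                match 'n'
F' X' D' $    $                  output F' → ε
X' D' $       $                  output X' → ε
D' $          $                  output D' → ε
$             $                  accept

The string is accepted.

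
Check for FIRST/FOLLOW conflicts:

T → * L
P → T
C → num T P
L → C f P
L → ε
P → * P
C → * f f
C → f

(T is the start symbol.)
Yes. L → C f P with FOLLOW(L) on { '*', 'f' }

A FIRST/FOLLOW conflict occurs when a non-terminal N has a nullable alternative N → β (β ⇒* ε) and another alternative N → α with FIRST(α) ∩ FOLLOW(N) ≠ ∅: on such a lookahead the parser cannot decide between expanding α and letting N vanish via β.

Nullable non-terminals: L.
FIRST sets used below: FIRST(C) = { '*', 'f', 'num' }

L: nullable alternative(s) L → ε; FOLLOW(L) = { $, '*', 'f' }
  L → C f P: FIRST \ {ε} = { '*', 'f', 'num' } — overlaps FOLLOW(L) on { '*', 'f' }: CONFLICT
  L → ε: FIRST \ {ε} = { } — this is the only nullable alternative, skip

C, P, T have no nullable alternative, so no FIRST/FOLLOW check is needed there.

So the grammar has 1 FIRST/FOLLOW conflict (marked CONFLICT above).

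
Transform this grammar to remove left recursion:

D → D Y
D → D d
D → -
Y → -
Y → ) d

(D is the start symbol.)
D is directly left-recursive. The standard transformation for
  A → A α₁ | ... | A α_m | β₁ | ... | β_n
is
  A  → β₁ A' | ... | β_n A'
  A' → α₁ A' | ... | α_m A' | ε

D → - becomes D → - D'
D → D Y becomes D' → Y D'
D → D d becomes D' → d D'
Add D' → ε

Productions for other non-terminals are unchanged:
  Y → -
  Y → ) d

Resulting grammar:
D → - D'
D' → Y D'
D' → d D'
D' → ε
Y → -
Y → ) d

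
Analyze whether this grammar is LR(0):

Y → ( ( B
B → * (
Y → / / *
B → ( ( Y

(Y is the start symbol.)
Yes, the grammar is LR(0)

Augment with Y' → Y and build the canonical LR(0) collection (I0 = CLOSURE({[Y' → . Y]}), then GOTO on every symbol after a dot until no new states appear). It has 13 states:
  I0: { [Y → . ( ( B], [Y → . / / *], [Y' → . Y] }  — shift
  I1: { [Y → ( . ( B] }  — shift
  I2: { [Y → / . / *] }  — shift
  I3: { [Y' → Y .] }  — accept
  I4: { [Y → / / . *] }  — shift
  I5: { [Y → / / * .] }  — reduce
  I6: { [B → . ( ( Y], [B → . * (], [Y → ( ( . B] }  — shift
  I7: { [B → ( . ( Y] }  — shift
  I8: { [B → * . (] }  — shift
  I9: { [Y → ( ( B .] }  — reduce
  I10: { [B → * ( .] }  — reduce
  I11: { [B → ( ( . Y], [Y → . ( ( B], [Y → . / / *] }  — shift
  I12: { [B → ( ( Y .] }  — reduce

Every state is either a pure shift/goto state or contains exactly one complete item and nothing to shift — no conflicts. The grammar is LR(0).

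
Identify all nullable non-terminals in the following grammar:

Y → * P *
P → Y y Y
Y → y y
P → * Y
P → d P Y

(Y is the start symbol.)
There are no ε-productions, so no non-terminal can derive ε.
No non-terminals are nullable.

Answer: None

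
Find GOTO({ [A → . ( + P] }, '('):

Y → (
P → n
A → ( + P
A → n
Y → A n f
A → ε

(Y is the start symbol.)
{ [A → ( . + P] }

GOTO(I, '(') = CLOSURE({ [A → αX.β] : [A → α.Xβ] ∈ I, X = '(' })

Items with dot before '(', with the dot advanced:
  [A → . ( + P] → [A → ( . + P]
Closure adds nothing (no advanced item has the dot before a non-terminal).

GOTO = { [A → ( . + P] }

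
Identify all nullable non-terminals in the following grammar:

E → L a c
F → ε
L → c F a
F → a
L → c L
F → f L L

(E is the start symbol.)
A non-terminal is nullable if it can derive ε (the empty string): either it has an ε-production, or it has a production whose right-hand side consists entirely of nullable non-terminals.

ε-productions: F → ε
So F is immediately nullable.
No further non-terminal can be added: every production for the remaining non-terminals contains a terminal or a non-nullable non-terminal.
Nullable = { 'F' }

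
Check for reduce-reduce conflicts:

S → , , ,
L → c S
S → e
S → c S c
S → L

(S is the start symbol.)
A reduce-reduce conflict occurs when an LR(0) state has two complete items [A → α .] and [B → β .] — both call for a reduction, and with no lookahead the parser cannot choose between them.

Augment with S' → S and build the canonical LR(0) collection (I0 = CLOSURE({[S' → . S]}), then GOTO on every symbol after a dot until no new states appear). It has 10 states:
  I0: { [L → . c S], [S → . , , ,], [S → . L], [S → . c S c], [S → . e], [S' → . S] }  — shift
  I1: { [S → , . , ,] }  — shift
  I2: { [S → L .] }  — reduce
  I3: { [S' → S .] }  — accept
  I4: { [L → . c S], [L → c . S], [S → . , , ,], [S → . L], [S → . c S c], [S → . e], [S → c . S c] }  — shift
  I5: { [S → e .] }  — reduce
  I6: { [L → c S .], [S → c S . c] }  — shift, reduce
  I7: { [S → c S c .] }  — reduce
  I8: { [S → , , . ,] }  — shift
  I9: { [S → , , , .] }  — reduce

No state contains more than one complete item.

Answer: No reduce-reduce conflicts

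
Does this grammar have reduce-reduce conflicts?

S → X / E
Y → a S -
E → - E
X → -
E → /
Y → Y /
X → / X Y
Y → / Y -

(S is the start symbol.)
No reduce-reduce conflicts

Augment with S' → S and build the canonical LR(0) collection (I0 = CLOSURE({[S' → . S]}), then GOTO on every symbol after a dot until no new states appear). It has 19 states:
  I0: { [S → . X / E], [S' → . S], [X → . -], [X → . / X Y] }  — shift
  I1: { [X → - .] }  — reduce
  I2: { [X → . -], [X → . / X Y], [X → / . X Y] }  — shift
  I3: { [S' → S .] }  — accept
  I4: { [S → X . / E] }  — shift
  I5: { [E → . - E], [E → . /], [S → X / . E] }  — shift
  I6: { [E → - . E], [E → . - E], [E → . /] }  — shift
  I7: { [E → / .] }  — reduce
  I8: { [S → X / E .] }  — reduce
  I9: { [E → - E .] }  — reduce
  I10: { [X → / X . Y], [Y → . / Y -], [Y → . Y /], [Y → . a S -] }  — shift
  I11: { [Y → . / Y -], [Y → . Y /], [Y → . a S -], [Y → / . Y -] }  — shift
  I12: { [X → / X Y .], [Y → Y . /] }  — shift, reduce
  I13: { [S → . X / E], [X → . -], [X → . / X Y], [Y → a . S -] }  — shift
  I14: { [Y → a S . -] }  — shift
  I15: { [Y → a S - .] }  — reduce
  I16: { [Y → Y / .] }  — reduce
  I17: { [Y → / Y . -], [Y → Y . /] }  — shift
  I18: { [Y → / Y - .] }  — reduce

No state contains more than one complete item.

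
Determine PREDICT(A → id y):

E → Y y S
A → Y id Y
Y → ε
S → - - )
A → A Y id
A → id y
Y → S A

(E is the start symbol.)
{ 'id' }

PREDICT(A → id y) = (FIRST(RHS) \ {ε}) ∪ (FOLLOW(A) if ε ∈ FIRST(RHS), i.e. RHS ⇒* ε)
FIRST(id y) = { 'id' }
ε ∉ FIRST(id y), so FOLLOW(A) is not added.
PREDICT(A → id y) = { 'id' }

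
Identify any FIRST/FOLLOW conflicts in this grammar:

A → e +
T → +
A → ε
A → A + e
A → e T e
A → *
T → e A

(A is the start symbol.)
A FIRST/FOLLOW conflict occurs when a non-terminal N has a nullable alternative N → β (β ⇒* ε) and another alternative N → α with FIRST(α) ∩ FOLLOW(N) ≠ ∅: on such a lookahead the parser cannot decide between expanding α and letting N vanish via β.

Nullable non-terminals: A.
FIRST sets used below: FIRST(A) = { '*', '+', 'e', ε }

A: nullable alternative(s) A → ε; FOLLOW(A) = { $, '+', 'e' }
  A → e +: FIRST \ {ε} = { 'e' } — overlaps FOLLOW(A) on { 'e' }: CONFLICT
  A → ε: FIRST \ {ε} = { } — this is the only nullable alternative, skip
  A → A + e: FIRST \ {ε} = { '*', '+', 'e' } — overlaps FOLLOW(A) on { '+', 'e' }: CONFLICT
  A → e T e: FIRST \ {ε} = { 'e' } — overlaps FOLLOW(A) on { 'e' }: CONFLICT
  A → *: FIRST \ {ε} = { '*' } — disjoint from FOLLOW(A)

T has no nullable alternative, so no FIRST/FOLLOW check is needed there.

So the grammar has 3 FIRST/FOLLOW conflicts (marked CONFLICT above).

Answer: Yes. A → e '+' with FOLLOW(A) on { 'e' }; A → A '+' e with FOLLOW(A) on { '+', 'e' }; A → e T e with FOLLOW(A) on { 'e' }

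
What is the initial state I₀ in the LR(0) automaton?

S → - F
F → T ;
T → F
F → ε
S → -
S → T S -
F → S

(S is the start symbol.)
{ [F → . S], [F → . T ;], [F → .], [S → . - F], [S → . -], [S → . T S -], [S' → . S], [T → . F] }

First, augment the grammar with S' → S
I₀ = CLOSURE({ [S' → . S] }):
  [S' → . S] has the dot before S: add [S → . - F], [S → . -], [S → . T S -]
  [S → . T S -] has the dot before T: add [T → . F]
  [T → . F] has the dot before F: add [F → . T ;], [F → .], [F → . S]
No further items can be added.

I₀ = { [F → . S], [F → . T ;], [F → .], [S → . - F], [S → . -], [S → . T S -], [S' → . S], [T → . F] }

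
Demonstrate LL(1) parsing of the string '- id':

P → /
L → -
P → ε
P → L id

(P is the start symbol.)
LL(1) parsing maintains a stack (initially the start symbol over $) and the input. At each step: if the stack top is a terminal, match it against the current input token; if it is a non-terminal N, replace it with the RHS of M[N, lookahead] (the unique production whose predict set contains the lookahead).

Stack is shown with the top on the left.

Stack   Input   Action
----------------------
P $     - id $  output P → L id
L id $  - id $  output L → -
- id $  - id $  match '-'
id $    id $    match 'id'
$       $       accept

The string is accepted.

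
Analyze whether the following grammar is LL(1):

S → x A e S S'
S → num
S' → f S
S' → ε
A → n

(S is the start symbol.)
A grammar is LL(1) if for each non-terminal N with multiple productions, the predict sets of those productions are pairwise disjoint, where PREDICT(N → α) = (FIRST(α) \ {ε}) ∪ (FOLLOW(N) if α ⇒* ε).

Relevant sets:
  FOLLOW(S') = { $, 'f' }

For S:
  PREDICT(S → x A e S S') = { 'x' }
  PREDICT(S → num) = { 'num' }
For S':
  PREDICT(S' → f S) = { 'f' }
  PREDICT(S' → ε) = { $, 'f' }
A has a single production, so nothing to check there.

Conflict found: Predict set conflict for S': { 'f' }
The grammar is NOT LL(1).

Answer: No. Predict set conflict for S': { 'f' }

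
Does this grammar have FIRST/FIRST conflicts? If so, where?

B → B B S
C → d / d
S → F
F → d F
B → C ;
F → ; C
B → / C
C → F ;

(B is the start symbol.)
Yes. B → B B S / B → C ';' on { ';', 'd' }; B → B B S / B → '/' C on { '/' }; C → d '/' d / C → F ';' on { 'd' }

FIRST sets of the non-terminals at (or reachable through a nullable prefix from) the front of some alternative:
  FIRST(B) = { '/', ';', 'd' }
  FIRST(C) = { ';', 'd' }
  FIRST(F) = { ';', 'd' }

Productions for B:
  B → B B S: FIRST = { '/', ';', 'd' }
  B → C ;: FIRST = { ';', 'd' }
  B → / C: FIRST = { '/' }
Productions for C:
  C → d / d: FIRST = { 'd' }
  C → F ;: FIRST = { ';', 'd' }
Productions for F:
  F → d F: FIRST = { 'd' }
  F → ; C: FIRST = { ';' }
S has only one production, so no FIRST/FIRST conflict is possible there.

Conflict for B: B → B B S and B → C ;
  Overlap: { ';', 'd' }
Conflict for B: B → B B S and B → / C
  Overlap: { '/' }
Conflict for C: C → d / d and C → F ;
  Overlap: { 'd' }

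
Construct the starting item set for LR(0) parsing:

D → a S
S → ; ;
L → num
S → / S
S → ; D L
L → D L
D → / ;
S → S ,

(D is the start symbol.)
First, augment the grammar with D' → D
I₀ = CLOSURE({ [D' → . D] }):
  [D' → . D] has the dot before D: add [D → . a S], [D → . / ;]
No further items can be added.

I₀ = { [D → . / ;], [D → . a S], [D' → . D] }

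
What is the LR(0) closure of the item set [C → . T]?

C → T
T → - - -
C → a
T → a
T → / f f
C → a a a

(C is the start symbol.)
To compute CLOSURE, for each item [A → α.Bβ] where B is a non-terminal, add [B → .γ] for all productions B → γ; repeat for the newly added items until nothing changes.

Start with: [C → . T]
  [C → . T] has the dot before T: add [T → . - - -], [T → . a], [T → . / f f]
No further items can be added.

CLOSURE = { [C → . T], [T → . - - -], [T → . / f f], [T → . a] }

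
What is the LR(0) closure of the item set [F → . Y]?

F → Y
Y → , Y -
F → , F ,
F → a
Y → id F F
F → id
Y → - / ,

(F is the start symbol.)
{ [F → . Y], [Y → . , Y -], [Y → . - / ,], [Y → . id F F] }

To compute CLOSURE, for each item [A → α.Bβ] where B is a non-terminal, add [B → .γ] for all productions B → γ; repeat for the newly added items until nothing changes.

Start with: [F → . Y]
  [F → . Y] has the dot before Y: add [Y → . , Y -], [Y → . id F F], [Y → . - / ,]
No further items can be added.

CLOSURE = { [F → . Y], [Y → . , Y -], [Y → . - / ,], [Y → . id F F] }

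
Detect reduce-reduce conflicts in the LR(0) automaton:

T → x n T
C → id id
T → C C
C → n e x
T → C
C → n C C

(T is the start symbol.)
No reduce-reduce conflicts

Augment with T' → T and build the canonical LR(0) collection (I0 = CLOSURE({[T' → . T]}), then GOTO on every symbol after a dot until no new states appear). It has 14 states:
  I0: { [C → . id id], [C → . n C C], [C → . n e x], [T → . C C], [T → . C], [T → . x n T], [T' → . T] }  — shift
  I1: { [C → . id id], [C → . n C C], [C → . n e x], [T → C . C], [T → C .] }  — shift, reduce
  I2: { [T' → T .] }  — accept
  I3: { [C → id . id] }  — shift
  I4: { [C → . id id], [C → . n C C], [C → . n e x], [C → n . C C], [C → n . e x] }  — shift
  I5: { [T → x . n T] }  — shift
  I6: { [C → . id id], [C → . n C C], [C → . n e x], [T → . C C], [T → . C], [T → . x n T], [T → x n . T] }  — shift
  I7: { [T → x n T .] }  — reduce
  I8: { [C → . id id], [C → . n C C], [C → . n e x], [C → n C . C] }  — shift
  I9: { [C → n e . x] }  — shift
  I10: { [C → n e x .] }  — reduce
  I11: { [C → n C C .] }  — reduce
  I12: { [C → id id .] }  — reduce
  I13: { [T → C C .] }  — reduce

No state contains more than one complete item.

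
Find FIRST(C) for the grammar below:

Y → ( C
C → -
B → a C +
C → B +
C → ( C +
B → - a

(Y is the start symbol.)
{ '(', '-', 'a' }

To compute FIRST(C), examine every production with C on the left-hand side, reading each right-hand side left to right until a non-nullable symbol is reached.

FIRST sets of the other non-terminals involved (by the same procedure, iterated to a fixed point):
  FIRST(B) = { '-', 'a' }

From C → -:
  - '-' is a terminal: add '-' and stop
From C → B +:
  - B is a non-terminal: add FIRST(B) \ {ε} = { '-', 'a' }
    B is not nullable, so stop
From C → ( C +:
  - '(' is a terminal: add '(' and stop

Collecting: FIRST(C) = { '(', '-', 'a' }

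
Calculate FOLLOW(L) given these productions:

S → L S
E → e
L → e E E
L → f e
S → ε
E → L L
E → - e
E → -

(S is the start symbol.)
To compute FOLLOW(L), find every occurrence of L on a right-hand side N → α L β: add FIRST(β) \ {ε}, and if β is empty or nullable also add FOLLOW(N). Iterate to a fixed point.

In S → L S: L is followed by S, add FIRST(S) \ {ε} = { 'e', 'f' }
  S is nullable, so also add FOLLOW(S)
In E → L L: L is followed by L, add FIRST(L) \ {ε} = { 'e', 'f' }
In E → L L: L is at the end, add FOLLOW(E)

The FOLLOW sets referred to above (computed the same way, to a fixed point):
  FOLLOW(S) = { $ }
  FOLLOW(E) = { $, '-', 'e', 'f' }

Taking the union: FOLLOW(L) = { $, '-', 'e', 'f' }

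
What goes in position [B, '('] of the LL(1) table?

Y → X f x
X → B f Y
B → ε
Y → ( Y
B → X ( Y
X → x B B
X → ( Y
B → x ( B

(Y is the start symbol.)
To find M[B, '('], we find productions for B where '(' is in the predict set (PREDICT(N → α) = (FIRST(α) \ {ε}) ∪ (FOLLOW(N) if α ⇒* ε)).

Relevant sets:
  FIRST(X) = { '(', 'f', 'x' }
  FOLLOW(B) = { '(', 'f', 'x' }

B → ε: PREDICT = { '(', 'f', 'x' }
  '(' is in predict set, so this production goes in M[B, '(']
B → X ( Y: PREDICT = { '(', 'f', 'x' }
  '(' is in predict set, so this production goes in M[B, '(']
B → x ( B: PREDICT = { 'x' }

M[B, '('] = B → ε, B → X ( Y  (a multiply-defined cell — the grammar is not LL(1))

Answer: B → ε, B → X ( Y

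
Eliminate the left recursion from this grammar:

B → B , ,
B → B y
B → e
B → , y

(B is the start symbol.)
B is directly left-recursive. The standard transformation for
  A → A α₁ | ... | A α_m | β₁ | ... | β_n
is
  A  → β₁ A' | ... | β_n A'
  A' → α₁ A' | ... | α_m A' | ε

B → e becomes B → e B'
B → , y becomes B → , y B'
B → B , , becomes B' → , , B'
B → B y becomes B' → y B'
Add B' → ε

Resulting grammar:
B → e B'
B → , y B'
B' → , , B'
B' → y B'
B' → ε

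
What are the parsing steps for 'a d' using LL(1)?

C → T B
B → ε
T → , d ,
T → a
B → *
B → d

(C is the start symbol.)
LL(1) parsing maintains a stack (initially the start symbol over $) and the input. At each step: if the stack top is a terminal, match it against the current input token; if it is a non-terminal N, replace it with the RHS of M[N, lookahead] (the unique production whose predict set contains the lookahead).

Stack is shown with the top on the left.

Stack  Input  Action
--------------------
C $    a d $  output C → T B
T B $  a d $  output T → a
a B $  a d $  match 'a'
B $    d $    output B → d
d $    d $    match 'd'
$      $      accept

The string is accepted.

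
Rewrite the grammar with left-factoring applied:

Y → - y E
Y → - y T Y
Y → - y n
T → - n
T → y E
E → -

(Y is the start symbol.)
Y → - y Y'
Y' → E
Y' → T Y
Y' → n
T → - n
T → y E
E → -

Left-factoring transforms A → αβ₁ | αβ₂ into A → αA' and A' → β₁ | β₂
(α is the longest common prefix among the alternatives). Repeat until
no nonterminal has two alternatives with a common prefix.

Round 1: Y has alternatives sharing prefix '- y'. Introduce Y': Y → - y Y'
  Add: Y' → E
  Add: Y' → T Y
  Add: Y' → n

No remaining common prefixes — done.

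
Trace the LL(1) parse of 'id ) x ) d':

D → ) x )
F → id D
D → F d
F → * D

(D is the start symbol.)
LL(1) parsing maintains a stack (initially the start symbol over $) and the input. At each step: if the stack top is a terminal, match it against the current input token; if it is a non-terminal N, replace it with the RHS of M[N, lookahead] (the unique production whose predict set contains the lookahead).

Stack is shown with the top on the left.

Stack      Input         Action
-------------------------------
D $        id ) x ) d $  output D → F d
F d $      id ) x ) d $  output F → id D
id D d $   id ) x ) d $  match 'id'
D d $      ) x ) d $     output D → ) x )
) x ) d $  ) x ) d $     match ')'
x ) d $    x ) d $       match 'x'
) d $      ) d $         match ')'
d $        d $           match 'd'
$          $             accept

The string is accepted.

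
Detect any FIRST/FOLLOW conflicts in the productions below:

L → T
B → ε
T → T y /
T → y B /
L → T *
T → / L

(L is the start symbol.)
Nullable non-terminals: B.
B has a nullable alternative but only one production, so nothing to check.

L, T have no nullable alternative, so no FIRST/FOLLOW check is needed there.

No FIRST/FOLLOW conflicts found.

Answer: No FIRST/FOLLOW conflicts.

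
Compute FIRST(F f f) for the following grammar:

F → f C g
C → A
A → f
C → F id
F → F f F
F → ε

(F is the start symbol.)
{ 'f' }

FIRST sets of the non-terminals involved (from the grammar, by fixed-point iteration):
  FIRST(F) = { 'f', ε }

To compute FIRST(F f f), process the symbols left to right:
Symbol F is a non-terminal. Add FIRST(F) \ {ε} = { 'f' }
F is nullable (ε ∈ FIRST(F)), continue to the next symbol.
Symbol f is a terminal. Add 'f' and stop.
FIRST(F f f) = { 'f' }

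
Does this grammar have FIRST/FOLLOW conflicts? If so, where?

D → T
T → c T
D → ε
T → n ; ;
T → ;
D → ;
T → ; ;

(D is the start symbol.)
A FIRST/FOLLOW conflict occurs when a non-terminal N has a nullable alternative N → β (β ⇒* ε) and another alternative N → α with FIRST(α) ∩ FOLLOW(N) ≠ ∅: on such a lookahead the parser cannot decide between expanding α and letting N vanish via β.

Nullable non-terminals: D.
FIRST sets used below: FIRST(T) = { ';', 'c', 'n' }

D: nullable alternative(s) D → ε; FOLLOW(D) = { $ }
  D → T: FIRST \ {ε} = { ';', 'c', 'n' } — disjoint from FOLLOW(D)
  D → ε: FIRST \ {ε} = { } — this is the only nullable alternative, skip
  D → ;: FIRST \ {ε} = { ';' } — disjoint from FOLLOW(D)

T has no nullable alternative, so no FIRST/FOLLOW check is needed there.

No FIRST/FOLLOW conflicts found.

Answer: No FIRST/FOLLOW conflicts.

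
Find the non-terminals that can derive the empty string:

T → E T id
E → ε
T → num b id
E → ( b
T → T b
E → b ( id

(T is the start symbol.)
A non-terminal is nullable if it can derive ε (the empty string): either it has an ε-production, or it has a production whose right-hand side consists entirely of nullable non-terminals.

ε-productions: E → ε
So E is immediately nullable.
No further non-terminal can be added: every production for the remaining non-terminals contains a terminal or a non-nullable non-terminal.
Nullable = { 'E' }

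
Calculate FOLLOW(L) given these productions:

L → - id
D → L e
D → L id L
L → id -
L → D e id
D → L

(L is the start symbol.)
L is the start symbol, so $ ∈ FOLLOW(L).
In D → L e: L is followed by e, add FIRST(e) \ {ε} = { 'e' }
In D → L id L: L is followed by id L, add FIRST(id L) \ {ε} = { 'id' }
In D → L id L: L is at the end, add FOLLOW(D)
In D → L: L is at the end, add FOLLOW(D)

The FOLLOW sets referred to above (computed the same way, to a fixed point):
  FOLLOW(D) = { 'e' }

Taking the union: FOLLOW(L) = { $, 'e', 'id' }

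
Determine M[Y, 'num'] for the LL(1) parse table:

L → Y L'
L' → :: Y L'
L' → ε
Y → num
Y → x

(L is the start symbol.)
To find M[Y, 'num'], we find productions for Y where 'num' is in the predict set (PREDICT(N → α) = (FIRST(α) \ {ε}) ∪ (FOLLOW(N) if α ⇒* ε)).

Y → num: PREDICT = { 'num' }
  'num' is in predict set, so this production goes in M[Y, 'num']
Y → x: PREDICT = { 'x' }

M[Y, 'num'] = Y → num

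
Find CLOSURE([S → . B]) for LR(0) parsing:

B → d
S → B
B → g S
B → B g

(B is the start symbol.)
{ [B → . B g], [B → . d], [B → . g S], [S → . B] }

To compute CLOSURE, for each item [A → α.Bβ] where B is a non-terminal, add [B → .γ] for all productions B → γ; repeat for the newly added items until nothing changes.

Start with: [S → . B]
  [S → . B] has the dot before B: add [B → . d], [B → . g S], [B → . B g]
No further items can be added.

CLOSURE = { [B → . B g], [B → . d], [B → . g S], [S → . B] }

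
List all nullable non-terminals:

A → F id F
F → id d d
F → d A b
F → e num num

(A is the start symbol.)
None

A non-terminal is nullable if it can derive ε (the empty string): either it has an ε-production, or it has a production whose right-hand side consists entirely of nullable non-terminals.

There are no ε-productions, so no non-terminal can derive ε.
No non-terminals are nullable.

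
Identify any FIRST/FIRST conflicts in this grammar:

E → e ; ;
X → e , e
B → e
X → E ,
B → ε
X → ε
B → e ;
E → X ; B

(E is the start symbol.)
FIRST sets of the non-terminals at (or reachable through a nullable prefix from) the front of some alternative:
  FIRST(X) = { ';', 'e', ε }
  FIRST(E) = { ';', 'e' }

Productions for E:
  E → e ; ;: FIRST = { 'e' }
  E → X ; B: FIRST = { ';', 'e' }
Productions for X:
  X → e , e: FIRST = { 'e' }
  X → E ,: FIRST = { ';', 'e' }
  X → ε: FIRST = { ε }
Productions for B:
  B → e: FIRST = { 'e' }
  B → ε: FIRST = { ε }
  B → e ;: FIRST = { 'e' }

Conflict for E: E → e ; ; and E → X ; B
  Overlap: { 'e' }
Conflict for X: X → e , e and X → E ,
  Overlap: { 'e' }
Conflict for B: B → e and B → e ;
  Overlap: { 'e' }

Answer: Yes. E → e ';' ';' / E → X ';' B on { 'e' }; X → e ',' e / X → E ',' on { 'e' }; B → e / B → e ';' on { 'e' }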